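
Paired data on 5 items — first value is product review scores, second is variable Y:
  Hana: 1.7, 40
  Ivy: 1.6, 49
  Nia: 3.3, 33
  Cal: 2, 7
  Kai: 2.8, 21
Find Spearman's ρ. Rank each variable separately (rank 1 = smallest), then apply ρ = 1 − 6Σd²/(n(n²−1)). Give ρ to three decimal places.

Ranks of variable 1: 2, 1, 5, 3, 4
Ranks of variable 2: 4, 5, 3, 1, 2
d = r₁ − r₂: -2, -4, 2, 2, 2
d²: 4, 16, 4, 4, 4; Σd² = 32
ρ = 1 − 6·32/(5·24) = 1 − 192/120 = -0.600

-0.600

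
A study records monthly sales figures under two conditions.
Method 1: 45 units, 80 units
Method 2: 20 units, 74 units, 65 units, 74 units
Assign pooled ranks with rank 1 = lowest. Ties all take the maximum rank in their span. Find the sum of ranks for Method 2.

Sorted (ascending): 20, 45, 65, 74, 74, 80
The 2 values of 74 occupy positions 4–5 → each gets rank 5.
Method 2 values → pooled ranks: 20→1, 74→5, 65→3, 74→5
Rank sum = 1 + 5 + 3 + 5 = 14

14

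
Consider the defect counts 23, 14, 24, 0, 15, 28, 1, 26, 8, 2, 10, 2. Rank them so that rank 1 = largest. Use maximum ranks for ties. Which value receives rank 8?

8

Sorted (descending): 28, 26, 24, 23, 15, 14, 10, 8, 2, 2, 1, 0
The 2 values of 2 occupy positions 9–10 → each gets rank 10.
Rank 8 → value 8.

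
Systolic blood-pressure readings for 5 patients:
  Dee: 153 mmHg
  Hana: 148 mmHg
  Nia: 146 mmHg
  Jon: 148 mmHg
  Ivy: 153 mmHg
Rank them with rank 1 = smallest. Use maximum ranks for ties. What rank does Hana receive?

Sorted (ascending): 146, 148, 148, 153, 153
The 2 values of 148 occupy positions 2–3 → each gets rank 3.
The 2 values of 153 occupy positions 4–5 → each gets rank 5.
Hana has value 148 mmHg → rank 3.

3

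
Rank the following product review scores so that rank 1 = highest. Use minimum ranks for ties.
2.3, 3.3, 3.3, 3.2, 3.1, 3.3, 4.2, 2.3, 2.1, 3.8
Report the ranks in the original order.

8, 3, 3, 6, 7, 3, 1, 8, 10, 2

Sorted (descending): 4.2, 3.8, 3.3, 3.3, 3.3, 3.2, 3.1, 2.3, 2.3, 2.1
The 3 values of 3.3 occupy positions 3–5 → each gets rank 3.
The 2 values of 2.3 occupy positions 8–9 → each gets rank 8.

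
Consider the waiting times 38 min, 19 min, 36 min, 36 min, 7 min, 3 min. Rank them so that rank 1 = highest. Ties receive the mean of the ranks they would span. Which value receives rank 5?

7

Sorted (descending): 38, 36, 36, 19, 7, 3
The 2 values of 36 occupy positions 2–3 → average rank (2+3)/2 = 2.5.
Rank 5 → value 7.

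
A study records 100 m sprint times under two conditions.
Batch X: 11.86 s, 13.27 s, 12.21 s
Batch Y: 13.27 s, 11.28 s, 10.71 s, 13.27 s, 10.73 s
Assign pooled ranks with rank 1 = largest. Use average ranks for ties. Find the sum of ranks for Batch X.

Sorted (descending): 13.27, 13.27, 13.27, 12.21, 11.86, 11.28, 10.73, 10.71
The 3 values of 13.27 occupy positions 1–3 → average rank 2.
Batch X values → pooled ranks: 11.86→5, 13.27→2, 12.21→4
Rank sum = 5 + 2 + 4 = 11

11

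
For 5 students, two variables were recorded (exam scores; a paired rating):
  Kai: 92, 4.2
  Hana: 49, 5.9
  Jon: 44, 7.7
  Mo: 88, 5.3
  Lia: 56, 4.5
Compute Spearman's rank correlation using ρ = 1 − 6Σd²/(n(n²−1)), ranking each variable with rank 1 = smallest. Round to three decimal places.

Ranks of variable 1: 5, 2, 1, 4, 3
Ranks of variable 2: 1, 4, 5, 3, 2
d = r₁ − r₂: 4, -2, -4, 1, 1
d²: 16, 4, 16, 1, 1; Σd² = 38
ρ = 1 − 6·38/(5·24) = 1 − 228/120 = -0.900

-0.900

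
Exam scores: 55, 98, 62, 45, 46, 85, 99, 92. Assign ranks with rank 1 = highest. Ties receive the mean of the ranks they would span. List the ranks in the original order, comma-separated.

Sorted (descending): 99, 98, 92, 85, 62, 55, 46, 45
No ties — each value takes its position as its rank.

6, 2, 5, 8, 7, 4, 1, 3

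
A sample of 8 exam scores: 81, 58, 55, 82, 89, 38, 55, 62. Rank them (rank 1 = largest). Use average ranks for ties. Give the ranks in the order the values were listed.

Sorted (descending): 89, 82, 81, 62, 58, 55, 55, 38
The 2 values of 55 occupy positions 6–7 → average rank (6+7)/2 = 6.5.

3, 5, 6.5, 2, 1, 8, 6.5, 4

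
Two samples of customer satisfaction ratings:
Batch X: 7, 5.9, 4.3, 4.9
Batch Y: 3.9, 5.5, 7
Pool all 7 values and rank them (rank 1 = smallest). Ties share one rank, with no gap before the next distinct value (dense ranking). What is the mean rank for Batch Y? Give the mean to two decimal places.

Sorted (ascending): 3.9, 4.3, 4.9, 5.5, 5.9, 7, 7
The 2 values of 7 share dense rank 6.
Remaining distinct values take the next consecutive integers.
Batch Y values → pooled ranks: 3.9→1, 5.5→4, 7→6
Mean rank = (1 + 4 + 6) / 3 = 3.67

3.67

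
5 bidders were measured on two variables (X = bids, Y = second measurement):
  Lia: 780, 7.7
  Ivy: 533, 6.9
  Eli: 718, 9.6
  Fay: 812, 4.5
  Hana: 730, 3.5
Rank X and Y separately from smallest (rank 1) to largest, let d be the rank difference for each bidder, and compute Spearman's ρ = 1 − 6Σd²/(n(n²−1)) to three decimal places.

Ranks of variable 1: 4, 1, 2, 5, 3
Ranks of variable 2: 4, 3, 5, 2, 1
d = r₁ − r₂: 0, -2, -3, 3, 2
d²: 0, 4, 9, 9, 4; Σd² = 26
ρ = 1 − 6·26/(5·24) = 1 − 156/120 = -0.300

-0.300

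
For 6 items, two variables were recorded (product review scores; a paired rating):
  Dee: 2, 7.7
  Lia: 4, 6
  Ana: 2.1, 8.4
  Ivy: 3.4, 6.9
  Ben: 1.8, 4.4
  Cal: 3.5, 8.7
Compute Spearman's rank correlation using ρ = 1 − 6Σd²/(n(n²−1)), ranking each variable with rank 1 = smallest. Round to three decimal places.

0.257

Ranks of variable 1: 2, 6, 3, 4, 1, 5
Ranks of variable 2: 4, 2, 5, 3, 1, 6
d = r₁ − r₂: -2, 4, -2, 1, 0, -1
d²: 4, 16, 4, 1, 0, 1; Σd² = 26
ρ = 1 − 6·26/(6·35) = 1 − 156/210 = 0.257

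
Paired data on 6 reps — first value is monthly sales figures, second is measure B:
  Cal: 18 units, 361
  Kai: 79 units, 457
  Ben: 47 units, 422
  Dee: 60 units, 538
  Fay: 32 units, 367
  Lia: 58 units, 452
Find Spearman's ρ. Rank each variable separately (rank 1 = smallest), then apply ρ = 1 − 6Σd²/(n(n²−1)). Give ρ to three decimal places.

0.943

Ranks of variable 1: 1, 6, 3, 5, 2, 4
Ranks of variable 2: 1, 5, 3, 6, 2, 4
d = r₁ − r₂: 0, 1, 0, -1, 0, 0
d²: 0, 1, 0, 1, 0, 0; Σd² = 2
ρ = 1 − 6·2/(6·35) = 1 − 12/210 = 0.943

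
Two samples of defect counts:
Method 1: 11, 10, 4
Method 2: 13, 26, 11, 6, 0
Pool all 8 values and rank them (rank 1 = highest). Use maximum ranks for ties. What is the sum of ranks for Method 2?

Sorted (descending): 26, 13, 11, 11, 10, 6, 4, 0
The 2 values of 11 occupy positions 3–4 → each gets rank 4.
Method 2 values → pooled ranks: 13→2, 26→1, 11→4, 6→6, 0→8
Rank sum = 2 + 1 + 4 + 6 + 8 = 21

21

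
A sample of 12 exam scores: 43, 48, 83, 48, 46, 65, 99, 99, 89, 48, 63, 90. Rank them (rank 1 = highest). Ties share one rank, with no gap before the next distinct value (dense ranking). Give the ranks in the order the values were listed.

Sorted (descending): 99, 99, 90, 89, 83, 65, 63, 48, 48, 48, 46, 43
The 2 values of 99 share dense rank 1.
The 3 values of 48 share dense rank 7.
Remaining distinct values take the next consecutive integers.

9, 7, 4, 7, 8, 5, 1, 1, 3, 7, 6, 2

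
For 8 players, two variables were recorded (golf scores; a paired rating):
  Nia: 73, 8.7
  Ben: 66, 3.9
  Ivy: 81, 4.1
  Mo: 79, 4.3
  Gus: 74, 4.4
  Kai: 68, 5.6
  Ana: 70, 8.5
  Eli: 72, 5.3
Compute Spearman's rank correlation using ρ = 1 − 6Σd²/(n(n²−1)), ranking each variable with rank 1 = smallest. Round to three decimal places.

Ranks of variable 1: 5, 1, 8, 7, 6, 2, 3, 4
Ranks of variable 2: 8, 1, 2, 3, 4, 6, 7, 5
d = r₁ − r₂: -3, 0, 6, 4, 2, -4, -4, -1
d²: 9, 0, 36, 16, 4, 16, 16, 1; Σd² = 98
ρ = 1 − 6·98/(8·63) = 1 − 588/504 = -0.167

-0.167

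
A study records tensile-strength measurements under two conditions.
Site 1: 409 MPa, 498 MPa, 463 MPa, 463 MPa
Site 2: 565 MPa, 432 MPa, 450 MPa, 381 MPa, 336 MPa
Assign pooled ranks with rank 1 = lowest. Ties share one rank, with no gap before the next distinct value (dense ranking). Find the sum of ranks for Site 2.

20

Sorted (ascending): 336, 381, 409, 432, 450, 463, 463, 498, 565
The 2 values of 463 share dense rank 6.
Remaining distinct values take the next consecutive integers.
Site 2 values → pooled ranks: 565→8, 432→4, 450→5, 381→2, 336→1
Rank sum = 8 + 4 + 5 + 2 + 1 = 20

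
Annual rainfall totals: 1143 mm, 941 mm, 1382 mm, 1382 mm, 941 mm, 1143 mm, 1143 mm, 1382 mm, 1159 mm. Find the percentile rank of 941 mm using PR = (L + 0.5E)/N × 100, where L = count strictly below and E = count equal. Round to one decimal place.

11.1

N = 9.
Strictly below 941: 0. Equal to 941: 2.
PR = (0 + 0.5·2)/9 × 100 = 11.1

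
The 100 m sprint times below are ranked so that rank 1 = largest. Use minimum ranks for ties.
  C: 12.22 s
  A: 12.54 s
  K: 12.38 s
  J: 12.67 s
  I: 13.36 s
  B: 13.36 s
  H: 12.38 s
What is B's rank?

1

Sorted (descending): 13.36, 13.36, 12.67, 12.54, 12.38, 12.38, 12.22
The 2 values of 13.36 occupy positions 1–2 → each gets rank 1.
The 2 values of 12.38 occupy positions 5–6 → each gets rank 5.
B has value 13.36 s → rank 1.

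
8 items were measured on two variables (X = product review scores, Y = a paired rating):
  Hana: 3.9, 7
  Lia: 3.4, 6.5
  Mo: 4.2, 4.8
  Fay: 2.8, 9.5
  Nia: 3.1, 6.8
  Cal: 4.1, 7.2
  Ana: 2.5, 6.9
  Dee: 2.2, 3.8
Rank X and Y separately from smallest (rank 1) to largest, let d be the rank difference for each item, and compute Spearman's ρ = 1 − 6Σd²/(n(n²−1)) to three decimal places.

0.119

Ranks of variable 1: 6, 5, 8, 3, 4, 7, 2, 1
Ranks of variable 2: 6, 3, 2, 8, 4, 7, 5, 1
d = r₁ − r₂: 0, 2, 6, -5, 0, 0, -3, 0
d²: 0, 4, 36, 25, 0, 0, 9, 0; Σd² = 74
ρ = 1 − 6·74/(8·63) = 1 − 444/504 = 0.119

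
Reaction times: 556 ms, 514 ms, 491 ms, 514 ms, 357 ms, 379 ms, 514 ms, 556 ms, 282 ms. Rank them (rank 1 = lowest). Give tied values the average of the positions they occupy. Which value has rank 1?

282

Sorted (ascending): 282, 357, 379, 491, 514, 514, 514, 556, 556
The 3 values of 514 occupy positions 5–7 → average rank 6.
The 2 values of 556 occupy positions 8–9 → average rank (8+9)/2 = 8.5.
Rank 1 → value 282.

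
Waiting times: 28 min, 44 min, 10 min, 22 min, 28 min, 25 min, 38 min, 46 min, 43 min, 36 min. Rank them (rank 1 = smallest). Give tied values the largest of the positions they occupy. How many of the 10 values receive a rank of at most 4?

3

Sorted (ascending): 10, 22, 25, 28, 28, 36, 38, 43, 44, 46
The 2 values of 28 occupy positions 4–5 → each gets rank 5.
Ranks ≤ 4: {1, 2, 3} → 3 values.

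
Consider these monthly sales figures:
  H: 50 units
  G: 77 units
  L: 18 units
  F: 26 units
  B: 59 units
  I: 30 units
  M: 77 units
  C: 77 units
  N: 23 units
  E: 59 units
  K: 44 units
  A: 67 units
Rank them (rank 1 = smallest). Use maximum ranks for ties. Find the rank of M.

Sorted (ascending): 18, 23, 26, 30, 44, 50, 59, 59, 67, 77, 77, 77
The 2 values of 59 occupy positions 7–8 → each gets rank 8.
The 3 values of 77 occupy positions 10–12 → each gets rank 12.
M has value 77 units → rank 12.

12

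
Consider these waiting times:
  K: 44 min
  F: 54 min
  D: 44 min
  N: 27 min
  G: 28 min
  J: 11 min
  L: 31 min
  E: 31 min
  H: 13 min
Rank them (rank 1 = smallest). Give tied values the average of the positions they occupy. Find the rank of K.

7.5

Sorted (ascending): 11, 13, 27, 28, 31, 31, 44, 44, 54
The 2 values of 31 occupy positions 5–6 → average rank (5+6)/2 = 5.5.
The 2 values of 44 occupy positions 7–8 → average rank (7+8)/2 = 7.5.
K has value 44 min → rank 7.5.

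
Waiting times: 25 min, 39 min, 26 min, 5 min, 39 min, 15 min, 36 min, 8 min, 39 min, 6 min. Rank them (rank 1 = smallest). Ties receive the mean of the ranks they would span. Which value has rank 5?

25

Sorted (ascending): 5, 6, 8, 15, 25, 26, 36, 39, 39, 39
The 3 values of 39 occupy positions 8–10 → average rank 9.
Rank 5 → value 25.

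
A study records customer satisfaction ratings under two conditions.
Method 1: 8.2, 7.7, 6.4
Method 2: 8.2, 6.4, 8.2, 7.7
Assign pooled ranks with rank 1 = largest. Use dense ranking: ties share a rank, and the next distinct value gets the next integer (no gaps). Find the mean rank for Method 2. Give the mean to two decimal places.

1.75

Sorted (descending): 8.2, 8.2, 8.2, 7.7, 7.7, 6.4, 6.4
The 3 values of 8.2 share dense rank 1.
The 2 values of 7.7 share dense rank 2.
The 2 values of 6.4 share dense rank 3.
Method 2 values → pooled ranks: 8.2→1, 6.4→3, 8.2→1, 7.7→2
Mean rank = (1 + 3 + 1 + 2) / 4 = 1.75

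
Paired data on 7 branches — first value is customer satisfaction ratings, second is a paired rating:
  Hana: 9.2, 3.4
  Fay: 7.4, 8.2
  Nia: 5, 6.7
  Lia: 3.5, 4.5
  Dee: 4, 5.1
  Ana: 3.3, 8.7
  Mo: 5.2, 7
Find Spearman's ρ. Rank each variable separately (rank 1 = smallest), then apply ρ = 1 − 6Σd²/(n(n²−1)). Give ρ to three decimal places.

Ranks of variable 1: 7, 6, 4, 2, 3, 1, 5
Ranks of variable 2: 1, 6, 4, 2, 3, 7, 5
d = r₁ − r₂: 6, 0, 0, 0, 0, -6, 0
d²: 36, 0, 0, 0, 0, 36, 0; Σd² = 72
ρ = 1 − 6·72/(7·48) = 1 − 432/336 = -0.286

-0.286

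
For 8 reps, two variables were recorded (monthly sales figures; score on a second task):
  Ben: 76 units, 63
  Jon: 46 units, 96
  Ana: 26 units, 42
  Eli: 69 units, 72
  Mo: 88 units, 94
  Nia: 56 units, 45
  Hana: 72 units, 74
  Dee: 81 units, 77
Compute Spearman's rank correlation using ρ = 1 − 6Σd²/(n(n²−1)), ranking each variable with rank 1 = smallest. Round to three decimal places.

Ranks of variable 1: 6, 2, 1, 4, 8, 3, 5, 7
Ranks of variable 2: 3, 8, 1, 4, 7, 2, 5, 6
d = r₁ − r₂: 3, -6, 0, 0, 1, 1, 0, 1
d²: 9, 36, 0, 0, 1, 1, 0, 1; Σd² = 48
ρ = 1 − 6·48/(8·63) = 1 − 288/504 = 0.429

0.429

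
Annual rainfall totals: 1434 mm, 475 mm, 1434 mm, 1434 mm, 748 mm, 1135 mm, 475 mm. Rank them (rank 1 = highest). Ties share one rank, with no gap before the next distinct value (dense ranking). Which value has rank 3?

748

Sorted (descending): 1434, 1434, 1434, 1135, 748, 475, 475
The 3 values of 1434 share dense rank 1.
The 2 values of 475 share dense rank 4.
Remaining distinct values take the next consecutive integers.
Rank 3 → value 748.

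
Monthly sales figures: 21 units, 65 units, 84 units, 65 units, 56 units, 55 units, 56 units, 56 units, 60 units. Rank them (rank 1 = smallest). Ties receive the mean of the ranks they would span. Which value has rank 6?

60

Sorted (ascending): 21, 55, 56, 56, 56, 60, 65, 65, 84
The 3 values of 56 occupy positions 3–5 → average rank 4.
The 2 values of 65 occupy positions 7–8 → average rank (7+8)/2 = 7.5.
Rank 6 → value 60.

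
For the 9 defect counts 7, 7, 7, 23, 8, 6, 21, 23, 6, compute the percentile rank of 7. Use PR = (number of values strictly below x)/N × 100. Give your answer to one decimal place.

N = 9.
Strictly below 7: 2. Equal to 7: 3.
PR = 2/9 × 100 = 22.2

22.2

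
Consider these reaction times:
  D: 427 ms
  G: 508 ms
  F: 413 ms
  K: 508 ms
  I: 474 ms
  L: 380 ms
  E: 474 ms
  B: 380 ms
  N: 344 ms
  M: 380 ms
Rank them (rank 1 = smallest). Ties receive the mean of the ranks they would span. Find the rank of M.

Sorted (ascending): 344, 380, 380, 380, 413, 427, 474, 474, 508, 508
The 3 values of 380 occupy positions 2–4 → average rank 3.
The 2 values of 474 occupy positions 7–8 → average rank (7+8)/2 = 7.5.
The 2 values of 508 occupy positions 9–10 → average rank (9+10)/2 = 9.5.
M has value 380 ms → rank 3.

3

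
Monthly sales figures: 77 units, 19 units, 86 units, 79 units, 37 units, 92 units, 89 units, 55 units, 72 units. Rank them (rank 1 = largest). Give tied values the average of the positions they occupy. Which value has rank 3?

86

Sorted (descending): 92, 89, 86, 79, 77, 72, 55, 37, 19
No ties — each value takes its position as its rank.
Rank 3 → value 86.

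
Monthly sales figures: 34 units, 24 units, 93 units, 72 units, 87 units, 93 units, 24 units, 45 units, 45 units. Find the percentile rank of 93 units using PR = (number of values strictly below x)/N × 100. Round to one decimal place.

77.8

N = 9.
Strictly below 93: 7. Equal to 93: 2.
PR = 7/9 × 100 = 77.8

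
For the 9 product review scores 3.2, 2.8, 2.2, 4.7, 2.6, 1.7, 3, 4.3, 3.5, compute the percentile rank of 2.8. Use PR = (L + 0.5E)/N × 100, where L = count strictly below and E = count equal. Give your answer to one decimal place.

38.9

N = 9.
Strictly below 2.8: 3. Equal to 2.8: 1.
PR = (3 + 0.5·1)/9 × 100 = 38.9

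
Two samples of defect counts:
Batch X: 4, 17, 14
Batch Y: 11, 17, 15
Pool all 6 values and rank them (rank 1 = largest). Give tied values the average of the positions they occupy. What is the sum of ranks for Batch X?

Sorted (descending): 17, 17, 15, 14, 11, 4
The 2 values of 17 occupy positions 1–2 → average rank (1+2)/2 = 1.5.
Batch X values → pooled ranks: 4→6, 17→1.5, 14→4
Rank sum = 6 + 1.5 + 4 = 11.5

11.5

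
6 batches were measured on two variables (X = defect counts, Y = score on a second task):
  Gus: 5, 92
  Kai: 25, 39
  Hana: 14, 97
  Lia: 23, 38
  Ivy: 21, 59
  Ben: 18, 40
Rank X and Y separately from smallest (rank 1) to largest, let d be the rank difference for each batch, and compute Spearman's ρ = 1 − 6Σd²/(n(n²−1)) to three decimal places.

-0.829

Ranks of variable 1: 1, 6, 2, 5, 4, 3
Ranks of variable 2: 5, 2, 6, 1, 4, 3
d = r₁ − r₂: -4, 4, -4, 4, 0, 0
d²: 16, 16, 16, 16, 0, 0; Σd² = 64
ρ = 1 − 6·64/(6·35) = 1 − 384/210 = -0.829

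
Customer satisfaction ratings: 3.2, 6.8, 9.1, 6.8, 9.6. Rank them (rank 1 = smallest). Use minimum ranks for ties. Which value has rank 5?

Sorted (ascending): 3.2, 6.8, 6.8, 9.1, 9.6
The 2 values of 6.8 occupy positions 2–3 → each gets rank 2.
Rank 5 → value 9.6.

9.6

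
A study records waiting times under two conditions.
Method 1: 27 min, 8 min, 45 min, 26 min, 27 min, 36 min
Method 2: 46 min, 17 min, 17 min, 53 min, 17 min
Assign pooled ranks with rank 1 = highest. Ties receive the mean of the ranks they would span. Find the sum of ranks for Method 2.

30

Sorted (descending): 53, 46, 45, 36, 27, 27, 26, 17, 17, 17, 8
The 2 values of 27 occupy positions 5–6 → average rank (5+6)/2 = 5.5.
The 3 values of 17 occupy positions 8–10 → average rank 9.
Method 2 values → pooled ranks: 46→2, 17→9, 17→9, 53→1, 17→9
Rank sum = 2 + 9 + 9 + 1 + 9 = 30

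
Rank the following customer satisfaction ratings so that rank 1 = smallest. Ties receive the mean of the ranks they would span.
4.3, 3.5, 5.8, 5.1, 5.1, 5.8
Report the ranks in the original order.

Sorted (ascending): 3.5, 4.3, 5.1, 5.1, 5.8, 5.8
The 2 values of 5.1 occupy positions 3–4 → average rank (3+4)/2 = 3.5.
The 2 values of 5.8 occupy positions 5–6 → average rank (5+6)/2 = 5.5.

2, 1, 5.5, 3.5, 3.5, 5.5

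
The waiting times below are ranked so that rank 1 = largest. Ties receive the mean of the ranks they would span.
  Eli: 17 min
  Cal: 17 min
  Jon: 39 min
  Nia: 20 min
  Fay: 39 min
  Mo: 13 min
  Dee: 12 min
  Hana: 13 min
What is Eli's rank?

Sorted (descending): 39, 39, 20, 17, 17, 13, 13, 12
The 2 values of 39 occupy positions 1–2 → average rank (1+2)/2 = 1.5.
The 2 values of 17 occupy positions 4–5 → average rank (4+5)/2 = 4.5.
The 2 values of 13 occupy positions 6–7 → average rank (6+7)/2 = 6.5.
Eli has value 17 min → rank 4.5.

4.5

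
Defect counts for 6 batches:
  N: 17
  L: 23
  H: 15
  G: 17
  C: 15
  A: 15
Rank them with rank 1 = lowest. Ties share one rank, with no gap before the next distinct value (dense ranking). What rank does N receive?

Sorted (ascending): 15, 15, 15, 17, 17, 23
The 3 values of 15 share dense rank 1.
The 2 values of 17 share dense rank 2.
Remaining distinct values take the next consecutive integers.
N has value 17 → rank 2.

2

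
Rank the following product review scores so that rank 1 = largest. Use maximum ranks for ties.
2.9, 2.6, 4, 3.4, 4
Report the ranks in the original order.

Sorted (descending): 4, 4, 3.4, 2.9, 2.6
The 2 values of 4 occupy positions 1–2 → each gets rank 2.

4, 5, 2, 3, 2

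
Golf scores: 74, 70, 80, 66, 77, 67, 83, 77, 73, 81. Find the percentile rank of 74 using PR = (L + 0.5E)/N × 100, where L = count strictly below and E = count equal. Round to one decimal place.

N = 10.
Strictly below 74: 4. Equal to 74: 1.
PR = (4 + 0.5·1)/10 × 100 = 45.0

45.0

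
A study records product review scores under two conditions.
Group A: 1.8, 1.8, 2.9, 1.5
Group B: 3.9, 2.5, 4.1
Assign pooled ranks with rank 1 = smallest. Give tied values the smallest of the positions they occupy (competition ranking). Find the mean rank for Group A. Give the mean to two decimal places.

Sorted (ascending): 1.5, 1.8, 1.8, 2.5, 2.9, 3.9, 4.1
The 2 values of 1.8 occupy positions 2–3 → each gets rank 2.
Group A values → pooled ranks: 1.8→2, 1.8→2, 2.9→5, 1.5→1
Mean rank = (2 + 2 + 5 + 1) / 4 = 2.50

2.50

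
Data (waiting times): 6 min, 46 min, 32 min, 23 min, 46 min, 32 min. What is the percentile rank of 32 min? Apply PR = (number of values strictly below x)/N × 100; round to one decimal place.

33.3

N = 6.
Strictly below 32: 2. Equal to 32: 2.
PR = 2/6 × 100 = 33.3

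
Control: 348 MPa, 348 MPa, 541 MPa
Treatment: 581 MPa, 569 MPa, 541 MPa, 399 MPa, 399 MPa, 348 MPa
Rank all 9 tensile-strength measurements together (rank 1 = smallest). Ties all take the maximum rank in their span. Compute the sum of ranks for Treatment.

Sorted (ascending): 348, 348, 348, 399, 399, 541, 541, 569, 581
The 3 values of 348 occupy positions 1–3 → each gets rank 3.
The 2 values of 399 occupy positions 4–5 → each gets rank 5.
The 2 values of 541 occupy positions 6–7 → each gets rank 7.
Treatment values → pooled ranks: 581→9, 569→8, 541→7, 399→5, 399→5, 348→3
Rank sum = 9 + 8 + 7 + 5 + 5 + 3 = 37

37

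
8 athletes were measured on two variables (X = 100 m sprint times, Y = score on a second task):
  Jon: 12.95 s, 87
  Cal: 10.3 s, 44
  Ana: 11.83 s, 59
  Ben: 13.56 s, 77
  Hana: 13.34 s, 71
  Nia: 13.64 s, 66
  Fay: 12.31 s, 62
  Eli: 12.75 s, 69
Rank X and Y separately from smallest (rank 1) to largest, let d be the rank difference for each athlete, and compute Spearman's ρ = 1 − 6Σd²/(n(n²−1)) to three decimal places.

0.690

Ranks of variable 1: 5, 1, 2, 7, 6, 8, 3, 4
Ranks of variable 2: 8, 1, 2, 7, 6, 4, 3, 5
d = r₁ − r₂: -3, 0, 0, 0, 0, 4, 0, -1
d²: 9, 0, 0, 0, 0, 16, 0, 1; Σd² = 26
ρ = 1 − 6·26/(8·63) = 1 − 156/504 = 0.690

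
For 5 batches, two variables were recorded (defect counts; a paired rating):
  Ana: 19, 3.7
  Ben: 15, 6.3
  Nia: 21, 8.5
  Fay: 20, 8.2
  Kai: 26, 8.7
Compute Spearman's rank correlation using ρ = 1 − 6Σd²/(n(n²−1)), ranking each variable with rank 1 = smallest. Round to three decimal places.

Ranks of variable 1: 2, 1, 4, 3, 5
Ranks of variable 2: 1, 2, 4, 3, 5
d = r₁ − r₂: 1, -1, 0, 0, 0
d²: 1, 1, 0, 0, 0; Σd² = 2
ρ = 1 − 6·2/(5·24) = 1 − 12/120 = 0.900

0.900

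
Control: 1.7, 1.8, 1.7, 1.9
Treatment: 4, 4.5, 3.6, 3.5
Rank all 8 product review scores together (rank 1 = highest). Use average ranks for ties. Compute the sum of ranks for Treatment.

Sorted (descending): 4.5, 4, 3.6, 3.5, 1.9, 1.8, 1.7, 1.7
The 2 values of 1.7 occupy positions 7–8 → average rank (7+8)/2 = 7.5.
Treatment values → pooled ranks: 4→2, 4.5→1, 3.6→3, 3.5→4
Rank sum = 2 + 1 + 3 + 4 = 10

10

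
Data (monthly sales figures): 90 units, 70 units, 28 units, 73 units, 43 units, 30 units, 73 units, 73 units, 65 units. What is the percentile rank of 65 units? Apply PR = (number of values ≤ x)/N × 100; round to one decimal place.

N = 9.
Strictly below 65: 3. Equal to 65: 1.
PR = 4/9 × 100 = 44.4

44.4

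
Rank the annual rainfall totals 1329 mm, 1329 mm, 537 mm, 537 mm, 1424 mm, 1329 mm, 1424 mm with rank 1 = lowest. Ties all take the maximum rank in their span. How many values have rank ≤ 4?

Sorted (ascending): 537, 537, 1329, 1329, 1329, 1424, 1424
The 2 values of 537 occupy positions 1–2 → each gets rank 2.
The 3 values of 1329 occupy positions 3–5 → each gets rank 5.
The 2 values of 1424 occupy positions 6–7 → each gets rank 7.
Ranks ≤ 4: {2, 2} → 2 values.

2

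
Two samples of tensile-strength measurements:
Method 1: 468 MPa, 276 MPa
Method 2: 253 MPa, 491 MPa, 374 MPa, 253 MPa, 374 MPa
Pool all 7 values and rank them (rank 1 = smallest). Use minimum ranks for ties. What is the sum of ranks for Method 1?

9

Sorted (ascending): 253, 253, 276, 374, 374, 468, 491
The 2 values of 253 occupy positions 1–2 → each gets rank 1.
The 2 values of 374 occupy positions 4–5 → each gets rank 4.
Method 1 values → pooled ranks: 468→6, 276→3
Rank sum = 6 + 3 = 9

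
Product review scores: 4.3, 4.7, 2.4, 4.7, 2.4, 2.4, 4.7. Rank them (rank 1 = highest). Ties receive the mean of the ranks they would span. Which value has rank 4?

4.3

Sorted (descending): 4.7, 4.7, 4.7, 4.3, 2.4, 2.4, 2.4
The 3 values of 4.7 occupy positions 1–3 → average rank 2.
The 3 values of 2.4 occupy positions 5–7 → average rank 6.
Rank 4 → value 4.3.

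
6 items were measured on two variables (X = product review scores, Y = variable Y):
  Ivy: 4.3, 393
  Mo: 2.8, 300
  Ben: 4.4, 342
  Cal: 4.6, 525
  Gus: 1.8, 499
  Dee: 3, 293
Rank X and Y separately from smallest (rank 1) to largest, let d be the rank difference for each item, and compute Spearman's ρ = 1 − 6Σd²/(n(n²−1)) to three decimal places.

Ranks of variable 1: 4, 2, 5, 6, 1, 3
Ranks of variable 2: 4, 2, 3, 6, 5, 1
d = r₁ − r₂: 0, 0, 2, 0, -4, 2
d²: 0, 0, 4, 0, 16, 4; Σd² = 24
ρ = 1 − 6·24/(6·35) = 1 − 144/210 = 0.314

0.314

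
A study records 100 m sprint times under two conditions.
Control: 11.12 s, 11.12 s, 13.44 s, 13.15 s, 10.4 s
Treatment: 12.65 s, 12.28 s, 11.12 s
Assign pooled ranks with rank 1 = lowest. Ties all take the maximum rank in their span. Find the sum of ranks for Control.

24

Sorted (ascending): 10.4, 11.12, 11.12, 11.12, 12.28, 12.65, 13.15, 13.44
The 3 values of 11.12 occupy positions 2–4 → each gets rank 4.
Control values → pooled ranks: 11.12→4, 11.12→4, 13.44→8, 13.15→7, 10.4→1
Rank sum = 4 + 4 + 8 + 7 + 1 = 24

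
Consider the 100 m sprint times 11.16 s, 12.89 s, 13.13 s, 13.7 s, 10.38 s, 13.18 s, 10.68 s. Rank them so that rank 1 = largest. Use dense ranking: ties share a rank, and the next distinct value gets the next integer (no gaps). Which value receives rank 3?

Sorted (descending): 13.7, 13.18, 13.13, 12.89, 11.16, 10.68, 10.38
No ties — each value takes its position as its rank.
Rank 3 → value 13.13.

13.13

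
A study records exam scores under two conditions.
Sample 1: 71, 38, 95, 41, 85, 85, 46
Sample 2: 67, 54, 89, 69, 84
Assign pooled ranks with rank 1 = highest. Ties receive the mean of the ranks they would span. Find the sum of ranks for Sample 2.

Sorted (descending): 95, 89, 85, 85, 84, 71, 69, 67, 54, 46, 41, 38
The 2 values of 85 occupy positions 3–4 → average rank (3+4)/2 = 3.5.
Sample 2 values → pooled ranks: 67→8, 54→9, 89→2, 69→7, 84→5
Rank sum = 8 + 9 + 2 + 7 + 5 = 31

31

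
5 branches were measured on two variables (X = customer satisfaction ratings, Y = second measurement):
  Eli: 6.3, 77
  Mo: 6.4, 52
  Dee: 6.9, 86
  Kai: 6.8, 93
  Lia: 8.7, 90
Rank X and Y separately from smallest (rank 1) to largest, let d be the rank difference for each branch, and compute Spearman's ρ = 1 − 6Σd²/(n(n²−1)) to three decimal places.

Ranks of variable 1: 1, 2, 4, 3, 5
Ranks of variable 2: 2, 1, 3, 5, 4
d = r₁ − r₂: -1, 1, 1, -2, 1
d²: 1, 1, 1, 4, 1; Σd² = 8
ρ = 1 − 6·8/(5·24) = 1 − 48/120 = 0.600

0.600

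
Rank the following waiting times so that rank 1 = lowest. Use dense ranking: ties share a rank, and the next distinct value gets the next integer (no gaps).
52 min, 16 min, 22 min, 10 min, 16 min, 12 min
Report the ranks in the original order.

5, 3, 4, 1, 3, 2

Sorted (ascending): 10, 12, 16, 16, 22, 52
The 2 values of 16 share dense rank 3.
Remaining distinct values take the next consecutive integers.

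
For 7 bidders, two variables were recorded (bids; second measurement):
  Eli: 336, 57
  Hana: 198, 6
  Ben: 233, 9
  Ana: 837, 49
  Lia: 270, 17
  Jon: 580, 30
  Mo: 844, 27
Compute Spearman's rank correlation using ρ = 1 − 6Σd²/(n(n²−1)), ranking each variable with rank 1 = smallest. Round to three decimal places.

0.679

Ranks of variable 1: 4, 1, 2, 6, 3, 5, 7
Ranks of variable 2: 7, 1, 2, 6, 3, 5, 4
d = r₁ − r₂: -3, 0, 0, 0, 0, 0, 3
d²: 9, 0, 0, 0, 0, 0, 9; Σd² = 18
ρ = 1 − 6·18/(7·48) = 1 − 108/336 = 0.679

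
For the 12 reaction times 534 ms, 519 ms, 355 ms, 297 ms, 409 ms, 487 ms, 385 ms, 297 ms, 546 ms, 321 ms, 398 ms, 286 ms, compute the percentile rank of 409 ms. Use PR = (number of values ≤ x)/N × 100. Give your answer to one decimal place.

N = 12.
Strictly below 409: 7. Equal to 409: 1.
PR = 8/12 × 100 = 66.7

66.7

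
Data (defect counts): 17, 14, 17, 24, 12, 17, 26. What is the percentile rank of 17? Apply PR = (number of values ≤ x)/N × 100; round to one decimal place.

71.4

N = 7.
Strictly below 17: 2. Equal to 17: 3.
PR = 5/7 × 100 = 71.4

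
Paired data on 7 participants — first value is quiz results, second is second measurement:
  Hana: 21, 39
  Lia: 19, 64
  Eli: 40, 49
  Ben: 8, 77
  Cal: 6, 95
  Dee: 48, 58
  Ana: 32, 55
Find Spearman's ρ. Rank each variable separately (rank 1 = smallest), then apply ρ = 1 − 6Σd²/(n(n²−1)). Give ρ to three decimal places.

Ranks of variable 1: 4, 3, 6, 2, 1, 7, 5
Ranks of variable 2: 1, 5, 2, 6, 7, 4, 3
d = r₁ − r₂: 3, -2, 4, -4, -6, 3, 2
d²: 9, 4, 16, 16, 36, 9, 4; Σd² = 94
ρ = 1 − 6·94/(7·48) = 1 − 564/336 = -0.679

-0.679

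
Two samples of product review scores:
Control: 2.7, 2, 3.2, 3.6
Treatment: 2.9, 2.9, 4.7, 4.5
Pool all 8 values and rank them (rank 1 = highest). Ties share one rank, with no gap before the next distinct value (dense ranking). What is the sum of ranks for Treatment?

13

Sorted (descending): 4.7, 4.5, 3.6, 3.2, 2.9, 2.9, 2.7, 2
The 2 values of 2.9 share dense rank 5.
Remaining distinct values take the next consecutive integers.
Treatment values → pooled ranks: 2.9→5, 2.9→5, 4.7→1, 4.5→2
Rank sum = 5 + 5 + 1 + 2 = 13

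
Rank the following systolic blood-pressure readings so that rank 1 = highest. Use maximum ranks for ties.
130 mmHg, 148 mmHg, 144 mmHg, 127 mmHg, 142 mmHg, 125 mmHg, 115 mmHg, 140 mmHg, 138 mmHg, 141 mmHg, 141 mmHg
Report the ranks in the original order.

8, 1, 2, 9, 3, 10, 11, 6, 7, 5, 5

Sorted (descending): 148, 144, 142, 141, 141, 140, 138, 130, 127, 125, 115
The 2 values of 141 occupy positions 4–5 → each gets rank 5.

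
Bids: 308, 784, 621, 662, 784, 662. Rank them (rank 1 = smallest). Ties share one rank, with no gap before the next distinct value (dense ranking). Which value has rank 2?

Sorted (ascending): 308, 621, 662, 662, 784, 784
The 2 values of 662 share dense rank 3.
The 2 values of 784 share dense rank 4.
Remaining distinct values take the next consecutive integers.
Rank 2 → value 621.

621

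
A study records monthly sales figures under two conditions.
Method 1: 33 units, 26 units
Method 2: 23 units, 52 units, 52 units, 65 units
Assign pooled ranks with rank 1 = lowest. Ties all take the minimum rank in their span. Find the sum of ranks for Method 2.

15

Sorted (ascending): 23, 26, 33, 52, 52, 65
The 2 values of 52 occupy positions 4–5 → each gets rank 4.
Method 2 values → pooled ranks: 23→1, 52→4, 52→4, 65→6
Rank sum = 1 + 4 + 4 + 6 = 15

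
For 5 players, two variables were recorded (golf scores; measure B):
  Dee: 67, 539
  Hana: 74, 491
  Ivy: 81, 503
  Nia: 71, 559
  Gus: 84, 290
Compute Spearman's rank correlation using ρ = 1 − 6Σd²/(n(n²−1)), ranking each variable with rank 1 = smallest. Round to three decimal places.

-0.800

Ranks of variable 1: 1, 3, 4, 2, 5
Ranks of variable 2: 4, 2, 3, 5, 1
d = r₁ − r₂: -3, 1, 1, -3, 4
d²: 9, 1, 1, 9, 16; Σd² = 36
ρ = 1 − 6·36/(5·24) = 1 − 216/120 = -0.800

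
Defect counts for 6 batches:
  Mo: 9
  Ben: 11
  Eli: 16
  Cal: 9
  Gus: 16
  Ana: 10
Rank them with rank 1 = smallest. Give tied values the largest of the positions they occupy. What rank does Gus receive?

Sorted (ascending): 9, 9, 10, 11, 16, 16
The 2 values of 9 occupy positions 1–2 → each gets rank 2.
The 2 values of 16 occupy positions 5–6 → each gets rank 6.
Gus has value 16 → rank 6.

6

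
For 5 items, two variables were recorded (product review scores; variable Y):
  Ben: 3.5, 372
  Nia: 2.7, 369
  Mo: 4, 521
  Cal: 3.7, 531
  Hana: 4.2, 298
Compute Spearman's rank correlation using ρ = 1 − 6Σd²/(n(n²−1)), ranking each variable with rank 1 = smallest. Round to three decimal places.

-0.100

Ranks of variable 1: 2, 1, 4, 3, 5
Ranks of variable 2: 3, 2, 4, 5, 1
d = r₁ − r₂: -1, -1, 0, -2, 4
d²: 1, 1, 0, 4, 16; Σd² = 22
ρ = 1 − 6·22/(5·24) = 1 − 132/120 = -0.100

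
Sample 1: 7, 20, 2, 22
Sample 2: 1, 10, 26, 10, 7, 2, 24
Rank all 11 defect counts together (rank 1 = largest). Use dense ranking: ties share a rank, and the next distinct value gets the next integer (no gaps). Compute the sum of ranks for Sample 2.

Sorted (descending): 26, 24, 22, 20, 10, 10, 7, 7, 2, 2, 1
The 2 values of 10 share dense rank 5.
The 2 values of 7 share dense rank 6.
The 2 values of 2 share dense rank 7.
Remaining distinct values take the next consecutive integers.
Sample 2 values → pooled ranks: 1→8, 10→5, 26→1, 10→5, 7→6, 2→7, 24→2
Rank sum = 8 + 5 + 1 + 5 + 6 + 7 + 2 = 34

34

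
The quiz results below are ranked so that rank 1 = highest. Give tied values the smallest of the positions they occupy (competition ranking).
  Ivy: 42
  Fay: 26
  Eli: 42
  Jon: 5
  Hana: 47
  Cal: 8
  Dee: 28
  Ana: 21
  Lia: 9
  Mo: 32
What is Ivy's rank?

Sorted (descending): 47, 42, 42, 32, 28, 26, 21, 9, 8, 5
The 2 values of 42 occupy positions 2–3 → each gets rank 2.
Ivy has value 42 → rank 2.

2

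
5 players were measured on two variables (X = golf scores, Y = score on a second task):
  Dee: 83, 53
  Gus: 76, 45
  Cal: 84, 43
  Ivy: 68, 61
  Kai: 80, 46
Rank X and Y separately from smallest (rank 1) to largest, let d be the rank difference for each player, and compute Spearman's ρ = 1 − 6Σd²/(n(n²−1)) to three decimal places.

Ranks of variable 1: 4, 2, 5, 1, 3
Ranks of variable 2: 4, 2, 1, 5, 3
d = r₁ − r₂: 0, 0, 4, -4, 0
d²: 0, 0, 16, 16, 0; Σd² = 32
ρ = 1 − 6·32/(5·24) = 1 − 192/120 = -0.600

-0.600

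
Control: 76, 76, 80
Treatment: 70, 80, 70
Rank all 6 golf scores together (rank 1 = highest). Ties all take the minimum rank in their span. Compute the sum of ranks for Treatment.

Sorted (descending): 80, 80, 76, 76, 70, 70
The 2 values of 80 occupy positions 1–2 → each gets rank 1.
The 2 values of 76 occupy positions 3–4 → each gets rank 3.
The 2 values of 70 occupy positions 5–6 → each gets rank 5.
Treatment values → pooled ranks: 70→5, 80→1, 70→5
Rank sum = 5 + 1 + 5 = 11

11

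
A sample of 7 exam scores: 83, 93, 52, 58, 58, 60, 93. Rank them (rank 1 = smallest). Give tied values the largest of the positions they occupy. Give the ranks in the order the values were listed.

5, 7, 1, 3, 3, 4, 7

Sorted (ascending): 52, 58, 58, 60, 83, 93, 93
The 2 values of 58 occupy positions 2–3 → each gets rank 3.
The 2 values of 93 occupy positions 6–7 → each gets rank 7.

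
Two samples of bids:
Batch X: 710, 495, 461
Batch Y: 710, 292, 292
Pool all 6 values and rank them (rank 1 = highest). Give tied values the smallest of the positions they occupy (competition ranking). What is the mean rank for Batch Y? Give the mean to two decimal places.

Sorted (descending): 710, 710, 495, 461, 292, 292
The 2 values of 710 occupy positions 1–2 → each gets rank 1.
The 2 values of 292 occupy positions 5–6 → each gets rank 5.
Batch Y values → pooled ranks: 710→1, 292→5, 292→5
Mean rank = (1 + 5 + 5) / 3 = 3.67

3.67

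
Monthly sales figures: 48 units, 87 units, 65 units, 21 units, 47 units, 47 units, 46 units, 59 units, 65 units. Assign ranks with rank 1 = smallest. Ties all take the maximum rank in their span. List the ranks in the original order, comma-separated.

5, 9, 8, 1, 4, 4, 2, 6, 8

Sorted (ascending): 21, 46, 47, 47, 48, 59, 65, 65, 87
The 2 values of 47 occupy positions 3–4 → each gets rank 4.
The 2 values of 65 occupy positions 7–8 → each gets rank 8.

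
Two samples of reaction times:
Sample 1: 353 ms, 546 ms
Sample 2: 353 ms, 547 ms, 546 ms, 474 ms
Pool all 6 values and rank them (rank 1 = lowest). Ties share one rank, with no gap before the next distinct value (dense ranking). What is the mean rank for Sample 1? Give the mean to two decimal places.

Sorted (ascending): 353, 353, 474, 546, 546, 547
The 2 values of 353 share dense rank 1.
The 2 values of 546 share dense rank 3.
Remaining distinct values take the next consecutive integers.
Sample 1 values → pooled ranks: 353→1, 546→3
Mean rank = (1 + 3) / 2 = 2.00

2.00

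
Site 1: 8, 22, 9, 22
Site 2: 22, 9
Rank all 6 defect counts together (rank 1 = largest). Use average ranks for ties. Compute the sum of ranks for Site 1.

14.5

Sorted (descending): 22, 22, 22, 9, 9, 8
The 3 values of 22 occupy positions 1–3 → average rank 2.
The 2 values of 9 occupy positions 4–5 → average rank (4+5)/2 = 4.5.
Site 1 values → pooled ranks: 8→6, 22→2, 9→4.5, 22→2
Rank sum = 6 + 2 + 4.5 + 2 = 14.5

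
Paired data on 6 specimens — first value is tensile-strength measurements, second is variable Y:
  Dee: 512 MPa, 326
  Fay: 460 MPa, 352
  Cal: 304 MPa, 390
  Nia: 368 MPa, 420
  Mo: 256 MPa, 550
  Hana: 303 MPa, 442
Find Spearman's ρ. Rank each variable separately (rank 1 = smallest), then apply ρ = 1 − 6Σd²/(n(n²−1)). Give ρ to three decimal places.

Ranks of variable 1: 6, 5, 3, 4, 1, 2
Ranks of variable 2: 1, 2, 3, 4, 6, 5
d = r₁ − r₂: 5, 3, 0, 0, -5, -3
d²: 25, 9, 0, 0, 25, 9; Σd² = 68
ρ = 1 − 6·68/(6·35) = 1 − 408/210 = -0.943

-0.943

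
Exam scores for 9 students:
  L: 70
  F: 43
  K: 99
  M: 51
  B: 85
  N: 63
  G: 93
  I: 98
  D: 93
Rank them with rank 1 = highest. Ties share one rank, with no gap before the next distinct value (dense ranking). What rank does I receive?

2

Sorted (descending): 99, 98, 93, 93, 85, 70, 63, 51, 43
The 2 values of 93 share dense rank 3.
Remaining distinct values take the next consecutive integers.
I has value 98 → rank 2.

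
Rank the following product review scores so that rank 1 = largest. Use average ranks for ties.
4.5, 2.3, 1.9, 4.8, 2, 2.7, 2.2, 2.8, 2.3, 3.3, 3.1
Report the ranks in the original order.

Sorted (descending): 4.8, 4.5, 3.3, 3.1, 2.8, 2.7, 2.3, 2.3, 2.2, 2, 1.9
The 2 values of 2.3 occupy positions 7–8 → average rank (7+8)/2 = 7.5.

2, 7.5, 11, 1, 10, 6, 9, 5, 7.5, 3, 4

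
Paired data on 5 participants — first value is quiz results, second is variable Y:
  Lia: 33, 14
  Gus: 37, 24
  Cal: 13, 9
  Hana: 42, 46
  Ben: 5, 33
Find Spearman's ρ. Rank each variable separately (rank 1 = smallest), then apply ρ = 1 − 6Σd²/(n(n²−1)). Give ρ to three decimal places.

0.400

Ranks of variable 1: 3, 4, 2, 5, 1
Ranks of variable 2: 2, 3, 1, 5, 4
d = r₁ − r₂: 1, 1, 1, 0, -3
d²: 1, 1, 1, 0, 9; Σd² = 12
ρ = 1 − 6·12/(5·24) = 1 − 72/120 = 0.400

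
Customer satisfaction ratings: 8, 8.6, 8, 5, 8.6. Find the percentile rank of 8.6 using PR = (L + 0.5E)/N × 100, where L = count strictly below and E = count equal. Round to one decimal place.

N = 5.
Strictly below 8.6: 3. Equal to 8.6: 2.
PR = (3 + 0.5·2)/5 × 100 = 80.0

80.0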